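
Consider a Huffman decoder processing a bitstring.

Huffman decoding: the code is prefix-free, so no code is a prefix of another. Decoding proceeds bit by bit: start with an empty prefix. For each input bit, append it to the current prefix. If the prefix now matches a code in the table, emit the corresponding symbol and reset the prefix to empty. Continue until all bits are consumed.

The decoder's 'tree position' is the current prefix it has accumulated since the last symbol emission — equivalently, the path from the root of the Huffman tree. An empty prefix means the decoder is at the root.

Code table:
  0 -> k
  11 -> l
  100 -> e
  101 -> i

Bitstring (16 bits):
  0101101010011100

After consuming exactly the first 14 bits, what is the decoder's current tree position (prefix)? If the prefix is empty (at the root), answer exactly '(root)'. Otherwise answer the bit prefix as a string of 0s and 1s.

Bit 0: prefix='0' -> emit 'k', reset
Bit 1: prefix='1' (no match yet)
Bit 2: prefix='10' (no match yet)
Bit 3: prefix='101' -> emit 'i', reset
Bit 4: prefix='1' (no match yet)
Bit 5: prefix='10' (no match yet)
Bit 6: prefix='101' -> emit 'i', reset
Bit 7: prefix='0' -> emit 'k', reset
Bit 8: prefix='1' (no match yet)
Bit 9: prefix='10' (no match yet)
Bit 10: prefix='100' -> emit 'e', reset
Bit 11: prefix='1' (no match yet)
Bit 12: prefix='11' -> emit 'l', reset
Bit 13: prefix='1' (no match yet)

Answer: 1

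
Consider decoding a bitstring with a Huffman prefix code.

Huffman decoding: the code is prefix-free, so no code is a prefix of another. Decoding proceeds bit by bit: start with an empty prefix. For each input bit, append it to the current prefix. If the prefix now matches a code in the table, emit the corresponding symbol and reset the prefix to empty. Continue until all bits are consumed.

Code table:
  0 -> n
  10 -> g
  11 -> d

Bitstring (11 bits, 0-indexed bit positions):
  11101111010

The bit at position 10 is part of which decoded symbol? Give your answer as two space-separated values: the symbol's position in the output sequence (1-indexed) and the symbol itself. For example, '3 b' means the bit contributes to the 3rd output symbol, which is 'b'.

Bit 0: prefix='1' (no match yet)
Bit 1: prefix='11' -> emit 'd', reset
Bit 2: prefix='1' (no match yet)
Bit 3: prefix='10' -> emit 'g', reset
Bit 4: prefix='1' (no match yet)
Bit 5: prefix='11' -> emit 'd', reset
Bit 6: prefix='1' (no match yet)
Bit 7: prefix='11' -> emit 'd', reset
Bit 8: prefix='0' -> emit 'n', reset
Bit 9: prefix='1' (no match yet)
Bit 10: prefix='10' -> emit 'g', reset

Answer: 6 g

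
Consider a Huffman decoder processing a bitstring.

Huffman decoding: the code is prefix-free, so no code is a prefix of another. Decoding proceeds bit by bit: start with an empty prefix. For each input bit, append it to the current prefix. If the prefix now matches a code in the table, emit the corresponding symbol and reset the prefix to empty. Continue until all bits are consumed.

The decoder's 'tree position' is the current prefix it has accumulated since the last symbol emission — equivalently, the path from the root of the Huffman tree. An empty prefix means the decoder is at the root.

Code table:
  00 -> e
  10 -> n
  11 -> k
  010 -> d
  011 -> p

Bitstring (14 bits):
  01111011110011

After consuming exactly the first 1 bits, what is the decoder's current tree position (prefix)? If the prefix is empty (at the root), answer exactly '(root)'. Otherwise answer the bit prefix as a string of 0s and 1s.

Bit 0: prefix='0' (no match yet)

Answer: 0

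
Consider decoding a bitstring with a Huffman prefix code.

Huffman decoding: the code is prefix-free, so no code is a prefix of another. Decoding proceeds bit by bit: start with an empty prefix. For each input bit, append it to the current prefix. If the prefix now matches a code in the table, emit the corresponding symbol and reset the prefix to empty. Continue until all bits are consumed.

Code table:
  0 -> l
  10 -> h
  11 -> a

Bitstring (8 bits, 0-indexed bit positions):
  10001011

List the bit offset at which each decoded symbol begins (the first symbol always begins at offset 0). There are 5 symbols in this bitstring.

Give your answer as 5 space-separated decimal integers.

Answer: 0 2 3 4 6

Derivation:
Bit 0: prefix='1' (no match yet)
Bit 1: prefix='10' -> emit 'h', reset
Bit 2: prefix='0' -> emit 'l', reset
Bit 3: prefix='0' -> emit 'l', reset
Bit 4: prefix='1' (no match yet)
Bit 5: prefix='10' -> emit 'h', reset
Bit 6: prefix='1' (no match yet)
Bit 7: prefix='11' -> emit 'a', reset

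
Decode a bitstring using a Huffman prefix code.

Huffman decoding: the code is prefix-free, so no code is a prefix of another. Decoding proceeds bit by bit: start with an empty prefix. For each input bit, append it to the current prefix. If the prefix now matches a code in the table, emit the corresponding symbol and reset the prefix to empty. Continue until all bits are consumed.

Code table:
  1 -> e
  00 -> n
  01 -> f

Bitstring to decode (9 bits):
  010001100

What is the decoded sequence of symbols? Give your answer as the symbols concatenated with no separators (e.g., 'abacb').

Answer: fnfen

Derivation:
Bit 0: prefix='0' (no match yet)
Bit 1: prefix='01' -> emit 'f', reset
Bit 2: prefix='0' (no match yet)
Bit 3: prefix='00' -> emit 'n', reset
Bit 4: prefix='0' (no match yet)
Bit 5: prefix='01' -> emit 'f', reset
Bit 6: prefix='1' -> emit 'e', reset
Bit 7: prefix='0' (no match yet)
Bit 8: prefix='00' -> emit 'n', reset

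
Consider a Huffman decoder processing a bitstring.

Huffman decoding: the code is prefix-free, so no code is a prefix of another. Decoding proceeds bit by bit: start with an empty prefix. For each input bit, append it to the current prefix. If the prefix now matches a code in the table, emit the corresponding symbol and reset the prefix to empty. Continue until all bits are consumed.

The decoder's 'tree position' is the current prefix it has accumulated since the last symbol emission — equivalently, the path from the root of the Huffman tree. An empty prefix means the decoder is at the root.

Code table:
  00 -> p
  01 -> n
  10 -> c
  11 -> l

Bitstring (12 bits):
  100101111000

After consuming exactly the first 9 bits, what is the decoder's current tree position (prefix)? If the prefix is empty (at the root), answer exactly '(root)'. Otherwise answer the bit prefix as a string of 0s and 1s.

Bit 0: prefix='1' (no match yet)
Bit 1: prefix='10' -> emit 'c', reset
Bit 2: prefix='0' (no match yet)
Bit 3: prefix='01' -> emit 'n', reset
Bit 4: prefix='0' (no match yet)
Bit 5: prefix='01' -> emit 'n', reset
Bit 6: prefix='1' (no match yet)
Bit 7: prefix='11' -> emit 'l', reset
Bit 8: prefix='1' (no match yet)

Answer: 1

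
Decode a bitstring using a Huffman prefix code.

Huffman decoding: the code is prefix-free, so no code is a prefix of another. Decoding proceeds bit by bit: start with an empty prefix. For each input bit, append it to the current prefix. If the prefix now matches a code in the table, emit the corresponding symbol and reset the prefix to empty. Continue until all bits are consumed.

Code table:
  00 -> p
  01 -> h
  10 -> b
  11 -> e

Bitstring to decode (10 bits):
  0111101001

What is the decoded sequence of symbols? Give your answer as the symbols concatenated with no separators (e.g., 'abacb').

Bit 0: prefix='0' (no match yet)
Bit 1: prefix='01' -> emit 'h', reset
Bit 2: prefix='1' (no match yet)
Bit 3: prefix='11' -> emit 'e', reset
Bit 4: prefix='1' (no match yet)
Bit 5: prefix='10' -> emit 'b', reset
Bit 6: prefix='1' (no match yet)
Bit 7: prefix='10' -> emit 'b', reset
Bit 8: prefix='0' (no match yet)
Bit 9: prefix='01' -> emit 'h', reset

Answer: hebbh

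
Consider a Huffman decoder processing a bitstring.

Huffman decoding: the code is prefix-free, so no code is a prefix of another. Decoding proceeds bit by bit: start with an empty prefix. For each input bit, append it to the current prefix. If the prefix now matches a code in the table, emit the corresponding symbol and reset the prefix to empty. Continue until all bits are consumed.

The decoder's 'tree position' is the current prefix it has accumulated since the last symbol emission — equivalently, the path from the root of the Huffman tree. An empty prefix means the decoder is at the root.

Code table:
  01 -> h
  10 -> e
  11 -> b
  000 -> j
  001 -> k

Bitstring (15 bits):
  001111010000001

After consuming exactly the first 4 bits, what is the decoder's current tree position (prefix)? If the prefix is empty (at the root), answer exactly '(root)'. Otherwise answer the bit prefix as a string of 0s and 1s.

Bit 0: prefix='0' (no match yet)
Bit 1: prefix='00' (no match yet)
Bit 2: prefix='001' -> emit 'k', reset
Bit 3: prefix='1' (no match yet)

Answer: 1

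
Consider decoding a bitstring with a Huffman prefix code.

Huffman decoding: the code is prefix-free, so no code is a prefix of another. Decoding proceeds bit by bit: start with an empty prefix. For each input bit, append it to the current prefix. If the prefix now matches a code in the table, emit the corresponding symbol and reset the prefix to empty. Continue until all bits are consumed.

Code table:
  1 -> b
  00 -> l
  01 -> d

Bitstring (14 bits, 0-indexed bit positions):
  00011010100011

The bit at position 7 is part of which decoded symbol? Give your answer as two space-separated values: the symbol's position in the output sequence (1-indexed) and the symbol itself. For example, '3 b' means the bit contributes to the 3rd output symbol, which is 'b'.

Answer: 5 d

Derivation:
Bit 0: prefix='0' (no match yet)
Bit 1: prefix='00' -> emit 'l', reset
Bit 2: prefix='0' (no match yet)
Bit 3: prefix='01' -> emit 'd', reset
Bit 4: prefix='1' -> emit 'b', reset
Bit 5: prefix='0' (no match yet)
Bit 6: prefix='01' -> emit 'd', reset
Bit 7: prefix='0' (no match yet)
Bit 8: prefix='01' -> emit 'd', reset
Bit 9: prefix='0' (no match yet)
Bit 10: prefix='00' -> emit 'l', reset
Bit 11: prefix='0' (no match yet)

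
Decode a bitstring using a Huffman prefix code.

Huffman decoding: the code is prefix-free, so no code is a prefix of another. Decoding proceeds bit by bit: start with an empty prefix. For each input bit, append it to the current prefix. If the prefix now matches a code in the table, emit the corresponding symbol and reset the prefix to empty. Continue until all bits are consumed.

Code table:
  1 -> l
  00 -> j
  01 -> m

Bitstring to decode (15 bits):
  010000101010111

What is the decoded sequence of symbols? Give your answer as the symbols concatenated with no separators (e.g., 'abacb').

Bit 0: prefix='0' (no match yet)
Bit 1: prefix='01' -> emit 'm', reset
Bit 2: prefix='0' (no match yet)
Bit 3: prefix='00' -> emit 'j', reset
Bit 4: prefix='0' (no match yet)
Bit 5: prefix='00' -> emit 'j', reset
Bit 6: prefix='1' -> emit 'l', reset
Bit 7: prefix='0' (no match yet)
Bit 8: prefix='01' -> emit 'm', reset
Bit 9: prefix='0' (no match yet)
Bit 10: prefix='01' -> emit 'm', reset
Bit 11: prefix='0' (no match yet)
Bit 12: prefix='01' -> emit 'm', reset
Bit 13: prefix='1' -> emit 'l', reset
Bit 14: prefix='1' -> emit 'l', reset

Answer: mjjlmmmll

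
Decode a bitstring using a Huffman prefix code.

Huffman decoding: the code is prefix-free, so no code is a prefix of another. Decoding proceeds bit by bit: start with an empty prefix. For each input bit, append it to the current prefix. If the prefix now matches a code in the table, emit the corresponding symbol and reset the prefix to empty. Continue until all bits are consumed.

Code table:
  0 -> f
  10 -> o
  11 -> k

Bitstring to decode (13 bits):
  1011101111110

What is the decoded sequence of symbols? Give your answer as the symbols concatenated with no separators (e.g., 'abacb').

Bit 0: prefix='1' (no match yet)
Bit 1: prefix='10' -> emit 'o', reset
Bit 2: prefix='1' (no match yet)
Bit 3: prefix='11' -> emit 'k', reset
Bit 4: prefix='1' (no match yet)
Bit 5: prefix='10' -> emit 'o', reset
Bit 6: prefix='1' (no match yet)
Bit 7: prefix='11' -> emit 'k', reset
Bit 8: prefix='1' (no match yet)
Bit 9: prefix='11' -> emit 'k', reset
Bit 10: prefix='1' (no match yet)
Bit 11: prefix='11' -> emit 'k', reset
Bit 12: prefix='0' -> emit 'f', reset

Answer: okokkkf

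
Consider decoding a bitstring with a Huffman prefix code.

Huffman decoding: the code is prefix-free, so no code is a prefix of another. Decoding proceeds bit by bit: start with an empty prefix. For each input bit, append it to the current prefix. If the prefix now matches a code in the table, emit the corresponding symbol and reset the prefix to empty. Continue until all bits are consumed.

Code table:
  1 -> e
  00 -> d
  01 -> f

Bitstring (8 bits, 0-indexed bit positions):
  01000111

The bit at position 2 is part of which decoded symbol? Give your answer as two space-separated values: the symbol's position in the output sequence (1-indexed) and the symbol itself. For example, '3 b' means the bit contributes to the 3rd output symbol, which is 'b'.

Answer: 2 d

Derivation:
Bit 0: prefix='0' (no match yet)
Bit 1: prefix='01' -> emit 'f', reset
Bit 2: prefix='0' (no match yet)
Bit 3: prefix='00' -> emit 'd', reset
Bit 4: prefix='0' (no match yet)
Bit 5: prefix='01' -> emit 'f', reset
Bit 6: prefix='1' -> emit 'e', reset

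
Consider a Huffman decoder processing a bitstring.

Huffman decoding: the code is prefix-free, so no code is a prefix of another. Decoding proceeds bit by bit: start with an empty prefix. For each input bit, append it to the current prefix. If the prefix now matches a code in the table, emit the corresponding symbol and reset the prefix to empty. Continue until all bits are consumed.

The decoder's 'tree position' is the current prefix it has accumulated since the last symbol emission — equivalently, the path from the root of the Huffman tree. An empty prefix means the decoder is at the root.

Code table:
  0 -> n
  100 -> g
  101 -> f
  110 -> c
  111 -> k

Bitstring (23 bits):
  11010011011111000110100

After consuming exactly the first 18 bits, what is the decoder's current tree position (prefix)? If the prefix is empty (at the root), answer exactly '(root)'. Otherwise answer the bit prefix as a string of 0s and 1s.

Answer: 1

Derivation:
Bit 0: prefix='1' (no match yet)
Bit 1: prefix='11' (no match yet)
Bit 2: prefix='110' -> emit 'c', reset
Bit 3: prefix='1' (no match yet)
Bit 4: prefix='10' (no match yet)
Bit 5: prefix='100' -> emit 'g', reset
Bit 6: prefix='1' (no match yet)
Bit 7: prefix='11' (no match yet)
Bit 8: prefix='110' -> emit 'c', reset
Bit 9: prefix='1' (no match yet)
Bit 10: prefix='11' (no match yet)
Bit 11: prefix='111' -> emit 'k', reset
Bit 12: prefix='1' (no match yet)
Bit 13: prefix='11' (no match yet)
Bit 14: prefix='110' -> emit 'c', reset
Bit 15: prefix='0' -> emit 'n', reset
Bit 16: prefix='0' -> emit 'n', reset
Bit 17: prefix='1' (no match yet)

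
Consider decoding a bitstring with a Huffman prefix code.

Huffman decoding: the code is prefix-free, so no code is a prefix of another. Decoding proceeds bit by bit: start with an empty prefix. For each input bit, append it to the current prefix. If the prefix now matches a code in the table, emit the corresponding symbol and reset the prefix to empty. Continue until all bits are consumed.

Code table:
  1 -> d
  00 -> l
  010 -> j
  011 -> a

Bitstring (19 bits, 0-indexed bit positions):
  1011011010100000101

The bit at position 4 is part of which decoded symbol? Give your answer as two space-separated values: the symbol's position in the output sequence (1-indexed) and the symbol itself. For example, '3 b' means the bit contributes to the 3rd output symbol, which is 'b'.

Bit 0: prefix='1' -> emit 'd', reset
Bit 1: prefix='0' (no match yet)
Bit 2: prefix='01' (no match yet)
Bit 3: prefix='011' -> emit 'a', reset
Bit 4: prefix='0' (no match yet)
Bit 5: prefix='01' (no match yet)
Bit 6: prefix='011' -> emit 'a', reset
Bit 7: prefix='0' (no match yet)
Bit 8: prefix='01' (no match yet)

Answer: 3 a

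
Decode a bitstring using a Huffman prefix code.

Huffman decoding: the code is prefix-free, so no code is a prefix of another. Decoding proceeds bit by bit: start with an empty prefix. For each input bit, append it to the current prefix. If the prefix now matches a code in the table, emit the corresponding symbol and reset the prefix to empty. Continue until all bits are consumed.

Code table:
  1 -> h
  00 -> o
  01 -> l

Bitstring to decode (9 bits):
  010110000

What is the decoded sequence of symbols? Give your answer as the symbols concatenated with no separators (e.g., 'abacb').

Answer: llhoo

Derivation:
Bit 0: prefix='0' (no match yet)
Bit 1: prefix='01' -> emit 'l', reset
Bit 2: prefix='0' (no match yet)
Bit 3: prefix='01' -> emit 'l', reset
Bit 4: prefix='1' -> emit 'h', reset
Bit 5: prefix='0' (no match yet)
Bit 6: prefix='00' -> emit 'o', reset
Bit 7: prefix='0' (no match yet)
Bit 8: prefix='00' -> emit 'o', reset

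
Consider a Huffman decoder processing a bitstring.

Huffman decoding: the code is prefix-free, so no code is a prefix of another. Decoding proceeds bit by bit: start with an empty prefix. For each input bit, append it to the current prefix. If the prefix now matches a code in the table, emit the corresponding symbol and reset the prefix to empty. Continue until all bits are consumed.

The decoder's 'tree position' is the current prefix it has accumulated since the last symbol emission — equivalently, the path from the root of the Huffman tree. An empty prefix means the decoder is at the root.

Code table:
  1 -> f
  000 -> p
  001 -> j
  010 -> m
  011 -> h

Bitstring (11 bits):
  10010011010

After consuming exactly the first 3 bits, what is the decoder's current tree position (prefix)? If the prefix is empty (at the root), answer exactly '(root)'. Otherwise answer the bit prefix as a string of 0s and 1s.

Answer: 00

Derivation:
Bit 0: prefix='1' -> emit 'f', reset
Bit 1: prefix='0' (no match yet)
Bit 2: prefix='00' (no match yet)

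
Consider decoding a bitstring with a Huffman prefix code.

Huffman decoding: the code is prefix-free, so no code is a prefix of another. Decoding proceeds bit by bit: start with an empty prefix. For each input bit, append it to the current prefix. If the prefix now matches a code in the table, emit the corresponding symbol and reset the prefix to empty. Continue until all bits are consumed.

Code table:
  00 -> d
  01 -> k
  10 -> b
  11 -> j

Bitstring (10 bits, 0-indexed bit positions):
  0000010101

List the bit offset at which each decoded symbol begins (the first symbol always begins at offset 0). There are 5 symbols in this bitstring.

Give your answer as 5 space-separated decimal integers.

Bit 0: prefix='0' (no match yet)
Bit 1: prefix='00' -> emit 'd', reset
Bit 2: prefix='0' (no match yet)
Bit 3: prefix='00' -> emit 'd', reset
Bit 4: prefix='0' (no match yet)
Bit 5: prefix='01' -> emit 'k', reset
Bit 6: prefix='0' (no match yet)
Bit 7: prefix='01' -> emit 'k', reset
Bit 8: prefix='0' (no match yet)
Bit 9: prefix='01' -> emit 'k', reset

Answer: 0 2 4 6 8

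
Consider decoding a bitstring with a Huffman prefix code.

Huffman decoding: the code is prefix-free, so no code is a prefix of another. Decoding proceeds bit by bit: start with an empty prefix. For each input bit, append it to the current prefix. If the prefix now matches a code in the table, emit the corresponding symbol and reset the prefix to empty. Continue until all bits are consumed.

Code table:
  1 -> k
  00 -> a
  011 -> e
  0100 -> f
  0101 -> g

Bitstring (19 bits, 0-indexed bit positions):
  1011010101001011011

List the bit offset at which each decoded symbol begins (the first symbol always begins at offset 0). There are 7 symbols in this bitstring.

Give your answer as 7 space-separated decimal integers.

Answer: 0 1 4 8 12 13 16

Derivation:
Bit 0: prefix='1' -> emit 'k', reset
Bit 1: prefix='0' (no match yet)
Bit 2: prefix='01' (no match yet)
Bit 3: prefix='011' -> emit 'e', reset
Bit 4: prefix='0' (no match yet)
Bit 5: prefix='01' (no match yet)
Bit 6: prefix='010' (no match yet)
Bit 7: prefix='0101' -> emit 'g', reset
Bit 8: prefix='0' (no match yet)
Bit 9: prefix='01' (no match yet)
Bit 10: prefix='010' (no match yet)
Bit 11: prefix='0100' -> emit 'f', reset
Bit 12: prefix='1' -> emit 'k', reset
Bit 13: prefix='0' (no match yet)
Bit 14: prefix='01' (no match yet)
Bit 15: prefix='011' -> emit 'e', reset
Bit 16: prefix='0' (no match yet)
Bit 17: prefix='01' (no match yet)
Bit 18: prefix='011' -> emit 'e', reset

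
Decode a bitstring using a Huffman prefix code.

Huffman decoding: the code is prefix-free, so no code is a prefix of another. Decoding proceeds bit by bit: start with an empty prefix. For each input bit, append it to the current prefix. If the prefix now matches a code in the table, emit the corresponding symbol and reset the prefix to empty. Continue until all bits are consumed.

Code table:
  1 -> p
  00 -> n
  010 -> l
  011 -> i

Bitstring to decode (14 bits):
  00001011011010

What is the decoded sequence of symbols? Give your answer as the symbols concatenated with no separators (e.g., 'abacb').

Bit 0: prefix='0' (no match yet)
Bit 1: prefix='00' -> emit 'n', reset
Bit 2: prefix='0' (no match yet)
Bit 3: prefix='00' -> emit 'n', reset
Bit 4: prefix='1' -> emit 'p', reset
Bit 5: prefix='0' (no match yet)
Bit 6: prefix='01' (no match yet)
Bit 7: prefix='011' -> emit 'i', reset
Bit 8: prefix='0' (no match yet)
Bit 9: prefix='01' (no match yet)
Bit 10: prefix='011' -> emit 'i', reset
Bit 11: prefix='0' (no match yet)
Bit 12: prefix='01' (no match yet)
Bit 13: prefix='010' -> emit 'l', reset

Answer: nnpiil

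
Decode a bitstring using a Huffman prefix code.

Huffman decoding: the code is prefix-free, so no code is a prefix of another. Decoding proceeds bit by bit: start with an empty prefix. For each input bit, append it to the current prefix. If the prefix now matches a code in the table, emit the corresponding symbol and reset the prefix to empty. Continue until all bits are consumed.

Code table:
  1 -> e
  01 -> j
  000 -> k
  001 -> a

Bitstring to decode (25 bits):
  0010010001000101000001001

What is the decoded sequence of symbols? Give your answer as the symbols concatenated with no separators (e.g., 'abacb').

Answer: aakekejkaa

Derivation:
Bit 0: prefix='0' (no match yet)
Bit 1: prefix='00' (no match yet)
Bit 2: prefix='001' -> emit 'a', reset
Bit 3: prefix='0' (no match yet)
Bit 4: prefix='00' (no match yet)
Bit 5: prefix='001' -> emit 'a', reset
Bit 6: prefix='0' (no match yet)
Bit 7: prefix='00' (no match yet)
Bit 8: prefix='000' -> emit 'k', reset
Bit 9: prefix='1' -> emit 'e', reset
Bit 10: prefix='0' (no match yet)
Bit 11: prefix='00' (no match yet)
Bit 12: prefix='000' -> emit 'k', reset
Bit 13: prefix='1' -> emit 'e', reset
Bit 14: prefix='0' (no match yet)
Bit 15: prefix='01' -> emit 'j', reset
Bit 16: prefix='0' (no match yet)
Bit 17: prefix='00' (no match yet)
Bit 18: prefix='000' -> emit 'k', reset
Bit 19: prefix='0' (no match yet)
Bit 20: prefix='00' (no match yet)
Bit 21: prefix='001' -> emit 'a', reset
Bit 22: prefix='0' (no match yet)
Bit 23: prefix='00' (no match yet)
Bit 24: prefix='001' -> emit 'a', reset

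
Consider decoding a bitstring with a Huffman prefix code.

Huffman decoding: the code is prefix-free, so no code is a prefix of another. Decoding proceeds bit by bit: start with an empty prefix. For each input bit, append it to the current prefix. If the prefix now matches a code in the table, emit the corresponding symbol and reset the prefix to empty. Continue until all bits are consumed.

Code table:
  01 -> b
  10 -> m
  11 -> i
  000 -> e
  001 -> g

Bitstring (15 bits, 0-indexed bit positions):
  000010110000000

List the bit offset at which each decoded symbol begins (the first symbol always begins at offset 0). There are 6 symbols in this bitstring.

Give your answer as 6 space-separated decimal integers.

Answer: 0 3 5 7 9 12

Derivation:
Bit 0: prefix='0' (no match yet)
Bit 1: prefix='00' (no match yet)
Bit 2: prefix='000' -> emit 'e', reset
Bit 3: prefix='0' (no match yet)
Bit 4: prefix='01' -> emit 'b', reset
Bit 5: prefix='0' (no match yet)
Bit 6: prefix='01' -> emit 'b', reset
Bit 7: prefix='1' (no match yet)
Bit 8: prefix='10' -> emit 'm', reset
Bit 9: prefix='0' (no match yet)
Bit 10: prefix='00' (no match yet)
Bit 11: prefix='000' -> emit 'e', reset
Bit 12: prefix='0' (no match yet)
Bit 13: prefix='00' (no match yet)
Bit 14: prefix='000' -> emit 'e', reset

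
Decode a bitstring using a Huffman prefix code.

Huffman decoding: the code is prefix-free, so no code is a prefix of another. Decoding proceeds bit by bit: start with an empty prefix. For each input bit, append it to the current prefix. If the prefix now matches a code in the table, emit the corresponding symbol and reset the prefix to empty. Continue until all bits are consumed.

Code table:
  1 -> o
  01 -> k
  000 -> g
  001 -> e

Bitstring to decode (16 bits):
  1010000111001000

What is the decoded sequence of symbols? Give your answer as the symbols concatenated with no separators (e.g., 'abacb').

Bit 0: prefix='1' -> emit 'o', reset
Bit 1: prefix='0' (no match yet)
Bit 2: prefix='01' -> emit 'k', reset
Bit 3: prefix='0' (no match yet)
Bit 4: prefix='00' (no match yet)
Bit 5: prefix='000' -> emit 'g', reset
Bit 6: prefix='0' (no match yet)
Bit 7: prefix='01' -> emit 'k', reset
Bit 8: prefix='1' -> emit 'o', reset
Bit 9: prefix='1' -> emit 'o', reset
Bit 10: prefix='0' (no match yet)
Bit 11: prefix='00' (no match yet)
Bit 12: prefix='001' -> emit 'e', reset
Bit 13: prefix='0' (no match yet)
Bit 14: prefix='00' (no match yet)
Bit 15: prefix='000' -> emit 'g', reset

Answer: okgkooeg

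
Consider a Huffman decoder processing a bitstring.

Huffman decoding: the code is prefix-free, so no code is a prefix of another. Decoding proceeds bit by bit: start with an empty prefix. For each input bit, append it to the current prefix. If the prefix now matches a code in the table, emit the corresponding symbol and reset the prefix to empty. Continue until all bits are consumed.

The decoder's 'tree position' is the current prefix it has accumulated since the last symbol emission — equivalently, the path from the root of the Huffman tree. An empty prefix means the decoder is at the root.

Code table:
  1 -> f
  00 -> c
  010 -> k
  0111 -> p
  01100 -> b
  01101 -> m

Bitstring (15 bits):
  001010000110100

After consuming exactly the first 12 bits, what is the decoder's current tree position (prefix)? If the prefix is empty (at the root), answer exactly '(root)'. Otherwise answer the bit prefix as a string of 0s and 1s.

Bit 0: prefix='0' (no match yet)
Bit 1: prefix='00' -> emit 'c', reset
Bit 2: prefix='1' -> emit 'f', reset
Bit 3: prefix='0' (no match yet)
Bit 4: prefix='01' (no match yet)
Bit 5: prefix='010' -> emit 'k', reset
Bit 6: prefix='0' (no match yet)
Bit 7: prefix='00' -> emit 'c', reset
Bit 8: prefix='0' (no match yet)
Bit 9: prefix='01' (no match yet)
Bit 10: prefix='011' (no match yet)
Bit 11: prefix='0110' (no match yet)

Answer: 0110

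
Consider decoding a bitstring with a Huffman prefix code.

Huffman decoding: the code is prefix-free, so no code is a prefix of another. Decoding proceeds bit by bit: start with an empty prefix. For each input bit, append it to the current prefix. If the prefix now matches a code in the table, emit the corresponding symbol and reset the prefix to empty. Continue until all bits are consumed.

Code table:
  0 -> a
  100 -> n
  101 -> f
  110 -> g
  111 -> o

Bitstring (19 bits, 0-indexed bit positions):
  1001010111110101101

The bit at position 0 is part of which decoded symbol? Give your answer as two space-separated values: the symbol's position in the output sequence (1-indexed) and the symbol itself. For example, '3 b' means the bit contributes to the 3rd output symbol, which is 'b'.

Bit 0: prefix='1' (no match yet)
Bit 1: prefix='10' (no match yet)
Bit 2: prefix='100' -> emit 'n', reset
Bit 3: prefix='1' (no match yet)
Bit 4: prefix='10' (no match yet)

Answer: 1 n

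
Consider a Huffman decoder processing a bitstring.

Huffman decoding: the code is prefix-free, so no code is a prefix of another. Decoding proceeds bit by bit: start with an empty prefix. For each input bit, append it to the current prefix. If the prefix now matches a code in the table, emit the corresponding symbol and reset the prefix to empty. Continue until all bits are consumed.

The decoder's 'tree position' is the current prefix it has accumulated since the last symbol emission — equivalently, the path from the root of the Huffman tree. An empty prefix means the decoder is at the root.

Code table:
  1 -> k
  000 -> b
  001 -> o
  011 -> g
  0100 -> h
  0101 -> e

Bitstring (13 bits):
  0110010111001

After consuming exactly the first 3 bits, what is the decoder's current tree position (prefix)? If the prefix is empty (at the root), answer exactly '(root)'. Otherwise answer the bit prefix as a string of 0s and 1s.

Bit 0: prefix='0' (no match yet)
Bit 1: prefix='01' (no match yet)
Bit 2: prefix='011' -> emit 'g', reset

Answer: (root)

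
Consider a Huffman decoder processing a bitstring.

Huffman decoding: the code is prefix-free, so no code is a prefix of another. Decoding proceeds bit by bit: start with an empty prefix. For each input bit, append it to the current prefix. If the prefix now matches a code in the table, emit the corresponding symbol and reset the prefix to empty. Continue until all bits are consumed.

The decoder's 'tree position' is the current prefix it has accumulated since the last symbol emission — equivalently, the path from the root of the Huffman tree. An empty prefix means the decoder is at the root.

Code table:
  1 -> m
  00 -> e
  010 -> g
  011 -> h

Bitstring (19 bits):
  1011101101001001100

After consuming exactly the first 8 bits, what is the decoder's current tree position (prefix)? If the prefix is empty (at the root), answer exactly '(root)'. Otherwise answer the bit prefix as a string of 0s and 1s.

Bit 0: prefix='1' -> emit 'm', reset
Bit 1: prefix='0' (no match yet)
Bit 2: prefix='01' (no match yet)
Bit 3: prefix='011' -> emit 'h', reset
Bit 4: prefix='1' -> emit 'm', reset
Bit 5: prefix='0' (no match yet)
Bit 6: prefix='01' (no match yet)
Bit 7: prefix='011' -> emit 'h', reset

Answer: (root)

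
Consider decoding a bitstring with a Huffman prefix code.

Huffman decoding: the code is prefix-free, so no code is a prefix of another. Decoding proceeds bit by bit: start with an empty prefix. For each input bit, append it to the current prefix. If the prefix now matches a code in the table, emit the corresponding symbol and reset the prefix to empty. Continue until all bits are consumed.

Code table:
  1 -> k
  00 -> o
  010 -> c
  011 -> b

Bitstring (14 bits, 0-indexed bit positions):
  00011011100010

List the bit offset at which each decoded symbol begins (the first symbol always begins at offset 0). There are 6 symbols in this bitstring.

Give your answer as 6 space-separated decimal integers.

Answer: 0 2 5 8 9 11

Derivation:
Bit 0: prefix='0' (no match yet)
Bit 1: prefix='00' -> emit 'o', reset
Bit 2: prefix='0' (no match yet)
Bit 3: prefix='01' (no match yet)
Bit 4: prefix='011' -> emit 'b', reset
Bit 5: prefix='0' (no match yet)
Bit 6: prefix='01' (no match yet)
Bit 7: prefix='011' -> emit 'b', reset
Bit 8: prefix='1' -> emit 'k', reset
Bit 9: prefix='0' (no match yet)
Bit 10: prefix='00' -> emit 'o', reset
Bit 11: prefix='0' (no match yet)
Bit 12: prefix='01' (no match yet)
Bit 13: prefix='010' -> emit 'c', reset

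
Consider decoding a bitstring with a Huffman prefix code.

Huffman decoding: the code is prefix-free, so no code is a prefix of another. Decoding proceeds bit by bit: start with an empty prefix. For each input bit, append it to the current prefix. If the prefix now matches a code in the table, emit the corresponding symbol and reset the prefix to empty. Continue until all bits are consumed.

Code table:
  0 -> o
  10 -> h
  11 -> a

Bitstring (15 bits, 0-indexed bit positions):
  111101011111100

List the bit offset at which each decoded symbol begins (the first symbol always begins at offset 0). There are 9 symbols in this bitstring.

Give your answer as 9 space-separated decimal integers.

Bit 0: prefix='1' (no match yet)
Bit 1: prefix='11' -> emit 'a', reset
Bit 2: prefix='1' (no match yet)
Bit 3: prefix='11' -> emit 'a', reset
Bit 4: prefix='0' -> emit 'o', reset
Bit 5: prefix='1' (no match yet)
Bit 6: prefix='10' -> emit 'h', reset
Bit 7: prefix='1' (no match yet)
Bit 8: prefix='11' -> emit 'a', reset
Bit 9: prefix='1' (no match yet)
Bit 10: prefix='11' -> emit 'a', reset
Bit 11: prefix='1' (no match yet)
Bit 12: prefix='11' -> emit 'a', reset
Bit 13: prefix='0' -> emit 'o', reset
Bit 14: prefix='0' -> emit 'o', reset

Answer: 0 2 4 5 7 9 11 13 14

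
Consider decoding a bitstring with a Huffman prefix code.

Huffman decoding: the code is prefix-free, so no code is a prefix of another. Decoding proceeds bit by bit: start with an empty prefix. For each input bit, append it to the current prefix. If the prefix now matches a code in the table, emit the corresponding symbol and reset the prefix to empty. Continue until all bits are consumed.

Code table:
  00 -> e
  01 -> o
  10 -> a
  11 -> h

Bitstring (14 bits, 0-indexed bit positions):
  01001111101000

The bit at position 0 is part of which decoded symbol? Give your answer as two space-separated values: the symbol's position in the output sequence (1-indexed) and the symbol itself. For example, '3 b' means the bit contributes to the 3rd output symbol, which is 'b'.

Bit 0: prefix='0' (no match yet)
Bit 1: prefix='01' -> emit 'o', reset
Bit 2: prefix='0' (no match yet)
Bit 3: prefix='00' -> emit 'e', reset
Bit 4: prefix='1' (no match yet)

Answer: 1 o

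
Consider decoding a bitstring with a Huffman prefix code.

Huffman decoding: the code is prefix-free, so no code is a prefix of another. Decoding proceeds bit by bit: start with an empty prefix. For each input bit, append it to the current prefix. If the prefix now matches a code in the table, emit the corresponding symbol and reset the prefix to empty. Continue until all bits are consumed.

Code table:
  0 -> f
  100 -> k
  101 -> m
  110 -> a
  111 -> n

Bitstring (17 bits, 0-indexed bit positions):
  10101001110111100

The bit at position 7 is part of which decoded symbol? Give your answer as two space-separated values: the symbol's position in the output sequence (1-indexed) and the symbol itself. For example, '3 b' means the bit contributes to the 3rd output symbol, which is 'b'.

Bit 0: prefix='1' (no match yet)
Bit 1: prefix='10' (no match yet)
Bit 2: prefix='101' -> emit 'm', reset
Bit 3: prefix='0' -> emit 'f', reset
Bit 4: prefix='1' (no match yet)
Bit 5: prefix='10' (no match yet)
Bit 6: prefix='100' -> emit 'k', reset
Bit 7: prefix='1' (no match yet)
Bit 8: prefix='11' (no match yet)
Bit 9: prefix='111' -> emit 'n', reset
Bit 10: prefix='0' -> emit 'f', reset
Bit 11: prefix='1' (no match yet)

Answer: 4 n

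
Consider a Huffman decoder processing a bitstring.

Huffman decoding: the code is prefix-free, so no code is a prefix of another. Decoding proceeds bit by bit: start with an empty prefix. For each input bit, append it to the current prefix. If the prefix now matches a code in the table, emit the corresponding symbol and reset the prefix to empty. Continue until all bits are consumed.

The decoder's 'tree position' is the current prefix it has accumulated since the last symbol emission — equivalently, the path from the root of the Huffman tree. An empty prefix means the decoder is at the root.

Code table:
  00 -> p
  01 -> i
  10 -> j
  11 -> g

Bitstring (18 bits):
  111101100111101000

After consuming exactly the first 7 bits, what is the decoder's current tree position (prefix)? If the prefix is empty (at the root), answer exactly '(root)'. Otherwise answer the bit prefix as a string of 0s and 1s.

Bit 0: prefix='1' (no match yet)
Bit 1: prefix='11' -> emit 'g', reset
Bit 2: prefix='1' (no match yet)
Bit 3: prefix='11' -> emit 'g', reset
Bit 4: prefix='0' (no match yet)
Bit 5: prefix='01' -> emit 'i', reset
Bit 6: prefix='1' (no match yet)

Answer: 1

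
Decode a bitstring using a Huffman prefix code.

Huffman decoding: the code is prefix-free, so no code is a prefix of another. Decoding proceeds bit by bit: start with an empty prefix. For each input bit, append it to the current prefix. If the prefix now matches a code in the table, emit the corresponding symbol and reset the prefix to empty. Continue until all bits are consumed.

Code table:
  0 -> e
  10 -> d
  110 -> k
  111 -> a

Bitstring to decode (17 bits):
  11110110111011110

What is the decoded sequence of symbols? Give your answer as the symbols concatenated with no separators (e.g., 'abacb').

Bit 0: prefix='1' (no match yet)
Bit 1: prefix='11' (no match yet)
Bit 2: prefix='111' -> emit 'a', reset
Bit 3: prefix='1' (no match yet)
Bit 4: prefix='10' -> emit 'd', reset
Bit 5: prefix='1' (no match yet)
Bit 6: prefix='11' (no match yet)
Bit 7: prefix='110' -> emit 'k', reset
Bit 8: prefix='1' (no match yet)
Bit 9: prefix='11' (no match yet)
Bit 10: prefix='111' -> emit 'a', reset
Bit 11: prefix='0' -> emit 'e', reset
Bit 12: prefix='1' (no match yet)
Bit 13: prefix='11' (no match yet)
Bit 14: prefix='111' -> emit 'a', reset
Bit 15: prefix='1' (no match yet)
Bit 16: prefix='10' -> emit 'd', reset

Answer: adkaead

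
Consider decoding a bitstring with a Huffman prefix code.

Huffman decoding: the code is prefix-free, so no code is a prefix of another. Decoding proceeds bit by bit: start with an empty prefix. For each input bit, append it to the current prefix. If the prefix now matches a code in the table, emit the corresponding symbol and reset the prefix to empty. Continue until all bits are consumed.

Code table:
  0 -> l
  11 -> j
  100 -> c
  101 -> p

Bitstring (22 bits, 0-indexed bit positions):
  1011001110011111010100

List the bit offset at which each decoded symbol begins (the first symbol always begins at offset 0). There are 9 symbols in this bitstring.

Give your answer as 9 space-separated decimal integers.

Bit 0: prefix='1' (no match yet)
Bit 1: prefix='10' (no match yet)
Bit 2: prefix='101' -> emit 'p', reset
Bit 3: prefix='1' (no match yet)
Bit 4: prefix='10' (no match yet)
Bit 5: prefix='100' -> emit 'c', reset
Bit 6: prefix='1' (no match yet)
Bit 7: prefix='11' -> emit 'j', reset
Bit 8: prefix='1' (no match yet)
Bit 9: prefix='10' (no match yet)
Bit 10: prefix='100' -> emit 'c', reset
Bit 11: prefix='1' (no match yet)
Bit 12: prefix='11' -> emit 'j', reset
Bit 13: prefix='1' (no match yet)
Bit 14: prefix='11' -> emit 'j', reset
Bit 15: prefix='1' (no match yet)
Bit 16: prefix='10' (no match yet)
Bit 17: prefix='101' -> emit 'p', reset
Bit 18: prefix='0' -> emit 'l', reset
Bit 19: prefix='1' (no match yet)
Bit 20: prefix='10' (no match yet)
Bit 21: prefix='100' -> emit 'c', reset

Answer: 0 3 6 8 11 13 15 18 19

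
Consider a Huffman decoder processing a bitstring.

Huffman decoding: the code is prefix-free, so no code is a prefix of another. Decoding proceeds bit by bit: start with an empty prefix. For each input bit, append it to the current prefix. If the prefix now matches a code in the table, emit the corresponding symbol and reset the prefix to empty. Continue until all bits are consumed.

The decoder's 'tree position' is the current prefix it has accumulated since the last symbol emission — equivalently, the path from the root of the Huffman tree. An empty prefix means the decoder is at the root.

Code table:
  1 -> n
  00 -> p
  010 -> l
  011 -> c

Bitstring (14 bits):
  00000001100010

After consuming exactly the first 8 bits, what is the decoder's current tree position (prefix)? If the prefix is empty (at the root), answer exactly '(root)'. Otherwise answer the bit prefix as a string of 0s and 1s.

Answer: 01

Derivation:
Bit 0: prefix='0' (no match yet)
Bit 1: prefix='00' -> emit 'p', reset
Bit 2: prefix='0' (no match yet)
Bit 3: prefix='00' -> emit 'p', reset
Bit 4: prefix='0' (no match yet)
Bit 5: prefix='00' -> emit 'p', reset
Bit 6: prefix='0' (no match yet)
Bit 7: prefix='01' (no match yet)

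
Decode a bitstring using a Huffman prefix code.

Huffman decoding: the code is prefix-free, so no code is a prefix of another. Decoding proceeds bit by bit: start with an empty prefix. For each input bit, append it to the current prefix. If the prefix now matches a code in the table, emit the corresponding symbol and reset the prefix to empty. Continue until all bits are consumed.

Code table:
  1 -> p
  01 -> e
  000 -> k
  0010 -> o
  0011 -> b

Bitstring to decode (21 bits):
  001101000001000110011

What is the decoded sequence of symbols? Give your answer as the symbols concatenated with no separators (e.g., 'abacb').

Answer: bekobb

Derivation:
Bit 0: prefix='0' (no match yet)
Bit 1: prefix='00' (no match yet)
Bit 2: prefix='001' (no match yet)
Bit 3: prefix='0011' -> emit 'b', reset
Bit 4: prefix='0' (no match yet)
Bit 5: prefix='01' -> emit 'e', reset
Bit 6: prefix='0' (no match yet)
Bit 7: prefix='00' (no match yet)
Bit 8: prefix='000' -> emit 'k', reset
Bit 9: prefix='0' (no match yet)
Bit 10: prefix='00' (no match yet)
Bit 11: prefix='001' (no match yet)
Bit 12: prefix='0010' -> emit 'o', reset
Bit 13: prefix='0' (no match yet)
Bit 14: prefix='00' (no match yet)
Bit 15: prefix='001' (no match yet)
Bit 16: prefix='0011' -> emit 'b', reset
Bit 17: prefix='0' (no match yet)
Bit 18: prefix='00' (no match yet)
Bit 19: prefix='001' (no match yet)
Bit 20: prefix='0011' -> emit 'b', reset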